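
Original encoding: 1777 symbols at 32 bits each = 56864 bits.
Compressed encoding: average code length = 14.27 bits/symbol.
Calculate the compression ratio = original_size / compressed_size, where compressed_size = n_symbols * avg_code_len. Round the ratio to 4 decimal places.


original_size = n_symbols * orig_bits = 1777 * 32 = 56864 bits
compressed_size = n_symbols * avg_code_len = 1777 * 14.27 = 25357.79 bits
ratio = original_size / compressed_size = 56864 / 25357.79 = 2.2425

Compression ratio = 2.2425


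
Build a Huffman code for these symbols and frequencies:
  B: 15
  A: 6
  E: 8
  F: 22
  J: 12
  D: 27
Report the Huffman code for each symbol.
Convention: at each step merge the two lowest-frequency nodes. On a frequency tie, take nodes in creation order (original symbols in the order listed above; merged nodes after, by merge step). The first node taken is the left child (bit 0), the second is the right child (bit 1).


Huffman tree construction:
Step 1: Merge A(6) + E(8) = 14
Step 2: Merge J(12) + (A+E)(14) = 26
Step 3: Merge B(15) + F(22) = 37
Step 4: Merge (J+(A+E))(26) + D(27) = 53
Step 5: Merge (B+F)(37) + ((J+(A+E))+D)(53) = 90
Read each symbol's code off the tree from the root (left child = 0, right child = 1).

Codes:
  B: 00 (length 2)
  A: 1010 (length 4)
  E: 1011 (length 4)
  F: 01 (length 2)
  J: 100 (length 3)
  D: 11 (length 2)
Average code length: 220/90 = 2.4444 bits/symbol


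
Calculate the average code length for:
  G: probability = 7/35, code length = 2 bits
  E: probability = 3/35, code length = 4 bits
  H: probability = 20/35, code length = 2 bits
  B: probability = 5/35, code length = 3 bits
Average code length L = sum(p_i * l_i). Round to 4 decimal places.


Weighted contributions p_i * l_i:
  G: (7/35) * 2 = 14/35
  E: (3/35) * 4 = 12/35
  H: (20/35) * 2 = 40/35
  B: (5/35) * 3 = 15/35
Sum = (14 + 12 + 40 + 15)/35 = 81/35

L = 81/35 = 2.3143 bits/symbol


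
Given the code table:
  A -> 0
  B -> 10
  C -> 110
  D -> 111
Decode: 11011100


Decoding:
110 -> C
111 -> D
0 -> A
0 -> A


Result: CDAA


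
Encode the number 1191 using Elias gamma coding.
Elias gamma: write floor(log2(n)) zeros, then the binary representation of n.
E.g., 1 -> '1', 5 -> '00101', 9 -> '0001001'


num_bits = floor(log2(1191)) + 1 = 11
leading_zeros = num_bits - 1 = 10
binary(1191) = 10010100111

Elias gamma(1191) = '0000000000' + '10010100111' = 000000000010010100111 (21 bits)


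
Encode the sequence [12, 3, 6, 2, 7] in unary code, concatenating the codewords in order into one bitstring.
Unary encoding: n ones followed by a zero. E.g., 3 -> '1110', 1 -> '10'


Encode each number as n ones followed by a terminating 0:
  12 -> 1111111111110 (13 bits)
  3 -> 1110 (4 bits)
  6 -> 1111110 (7 bits)
  2 -> 110 (3 bits)
  7 -> 11111110 (8 bits)
Total length = 13 + 4 + 7 + 3 + 8 = 35 bits.

Unary([12, 3, 6, 2, 7]) = 11111111111101110111111011011111110 (35 bits)


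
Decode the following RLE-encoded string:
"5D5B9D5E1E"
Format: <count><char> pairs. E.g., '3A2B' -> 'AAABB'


Expanding each <count><char> pair:
  5D -> 'DDDDD'
  5B -> 'BBBBB'
  9D -> 'DDDDDDDDD'
  5E -> 'EEEEE'
  1E -> 'E'

Decoded = DDDDDBBBBBDDDDDDDDDEEEEEE


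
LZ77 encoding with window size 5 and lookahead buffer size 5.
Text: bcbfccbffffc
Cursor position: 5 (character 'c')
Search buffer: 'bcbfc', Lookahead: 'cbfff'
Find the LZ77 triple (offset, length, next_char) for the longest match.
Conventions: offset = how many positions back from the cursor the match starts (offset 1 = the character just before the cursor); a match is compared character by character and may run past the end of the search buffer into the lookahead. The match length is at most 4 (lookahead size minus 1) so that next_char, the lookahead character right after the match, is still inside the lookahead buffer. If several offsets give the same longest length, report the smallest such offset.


Try each offset into the search buffer:
  offset=1 (pos 4, char 'c'): match length 1
  offset=2 (pos 3, char 'f'): match length 0
  offset=3 (pos 2, char 'b'): match length 0
  offset=4 (pos 1, char 'c'): match length 3
  offset=5 (pos 0, char 'b'): match length 0
Longest match has length 3 at offset 4.
next_char = character at position 5 + 3 = 8 -> 'f'

Best match: offset=4, length=3 (matching 'cbf' starting at position 1)
LZ77 triple: (4, 3, 'f')


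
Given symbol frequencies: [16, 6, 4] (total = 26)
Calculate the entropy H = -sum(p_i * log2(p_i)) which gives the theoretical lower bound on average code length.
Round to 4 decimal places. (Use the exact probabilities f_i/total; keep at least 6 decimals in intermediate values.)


Per-symbol terms -p_i * log2(p_i) with p_i = f_i/26:
  p = 16/26 = 0.615385: log2(p) = -0.700440, -p*log2(p) = 0.431040
  p = 6/26 = 0.230769: log2(p) = -2.115477, -p*log2(p) = 0.488187
  p = 4/26 = 0.153846: log2(p) = -2.700440, -p*log2(p) = 0.415452
H = 0.431040 + 0.488187 + 0.415452 = 1.334679

H = 1.3347 bits/symbol


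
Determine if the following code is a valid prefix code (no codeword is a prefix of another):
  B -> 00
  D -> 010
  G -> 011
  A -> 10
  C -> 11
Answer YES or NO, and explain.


Checking each pair (does one codeword prefix another?):
  B='00' vs D='010': no prefix
  B='00' vs G='011': no prefix
  B='00' vs A='10': no prefix
  B='00' vs C='11': no prefix
  D='010' vs B='00': no prefix
  D='010' vs G='011': no prefix
  D='010' vs A='10': no prefix
  D='010' vs C='11': no prefix
  G='011' vs B='00': no prefix
  G='011' vs D='010': no prefix
  G='011' vs A='10': no prefix
  G='011' vs C='11': no prefix
  A='10' vs B='00': no prefix
  A='10' vs D='010': no prefix
  A='10' vs G='011': no prefix
  A='10' vs C='11': no prefix
  C='11' vs B='00': no prefix
  C='11' vs D='010': no prefix
  C='11' vs G='011': no prefix
  C='11' vs A='10': no prefix
No violation found over all pairs.

YES -- this is a valid prefix code. No codeword is a prefix of any other codeword.


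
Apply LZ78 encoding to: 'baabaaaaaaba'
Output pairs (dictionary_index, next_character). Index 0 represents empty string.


LZ78 encoding steps:
Dictionary: {0: ''}
Step 1: w='' (idx 0), next='b' -> output (0, 'b'), add 'b' as idx 1
Step 2: w='' (idx 0), next='a' -> output (0, 'a'), add 'a' as idx 2
Step 3: w='a' (idx 2), next='b' -> output (2, 'b'), add 'ab' as idx 3
Step 4: w='a' (idx 2), next='a' -> output (2, 'a'), add 'aa' as idx 4
Step 5: w='aa' (idx 4), next='a' -> output (4, 'a'), add 'aaa' as idx 5
Step 6: w='ab' (idx 3), next='a' -> output (3, 'a'), add 'aba' as idx 6


Encoded: [(0, 'b'), (0, 'a'), (2, 'b'), (2, 'a'), (4, 'a'), (3, 'a')]


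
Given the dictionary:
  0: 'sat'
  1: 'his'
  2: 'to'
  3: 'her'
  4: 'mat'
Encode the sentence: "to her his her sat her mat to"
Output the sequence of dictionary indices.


Look up each word in the dictionary:
  'to' -> 2
  'her' -> 3
  'his' -> 1
  'her' -> 3
  'sat' -> 0
  'her' -> 3
  'mat' -> 4
  'to' -> 2

Encoded: [2, 3, 1, 3, 0, 3, 4, 2]


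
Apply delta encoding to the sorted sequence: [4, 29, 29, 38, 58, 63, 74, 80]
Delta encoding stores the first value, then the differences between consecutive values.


First value: 4
Deltas:
  29 - 4 = 25
  29 - 29 = 0
  38 - 29 = 9
  58 - 38 = 20
  63 - 58 = 5
  74 - 63 = 11
  80 - 74 = 6


Delta encoded: [4, 25, 0, 9, 20, 5, 11, 6]


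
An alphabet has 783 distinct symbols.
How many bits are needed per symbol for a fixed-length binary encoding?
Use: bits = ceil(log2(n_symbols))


log2(783) = 9.6129
Bracket: 2^9 = 512 < 783 <= 2^10 = 1024
So ceil(log2(783)) = 10

bits = ceil(log2(783)) = ceil(9.6129) = 10 bits


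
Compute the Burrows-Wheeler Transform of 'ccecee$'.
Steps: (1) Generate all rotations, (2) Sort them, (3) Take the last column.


Rotations (sorted):
  0: $ccecee -> last char: e
  1: ccecee$ -> last char: $
  2: cecee$c -> last char: c
  3: cee$cce -> last char: e
  4: e$ccece -> last char: e
  5: ecee$cc -> last char: c
  6: ee$ccec -> last char: c


BWT = e$ceecc


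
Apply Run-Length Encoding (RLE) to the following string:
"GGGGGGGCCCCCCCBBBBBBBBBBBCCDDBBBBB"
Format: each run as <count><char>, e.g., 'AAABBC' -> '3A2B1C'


Scanning runs left to right:
  i=0: run of 'G' x 7 -> '7G'
  i=7: run of 'C' x 7 -> '7C'
  i=14: run of 'B' x 11 -> '11B'
  i=25: run of 'C' x 2 -> '2C'
  i=27: run of 'D' x 2 -> '2D'
  i=29: run of 'B' x 5 -> '5B'

RLE = 7G7C11B2C2D5B


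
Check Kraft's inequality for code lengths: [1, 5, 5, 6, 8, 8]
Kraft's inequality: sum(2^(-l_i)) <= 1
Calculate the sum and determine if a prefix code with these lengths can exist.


Sum = 2^(-1) + 2^(-5) + 2^(-5) + 2^(-6) + 2^(-8) + 2^(-8)
    = 0.5 + 0.03125 + 0.03125 + 0.015625 + 0.00390625 + 0.00390625
    = 150/256 = 0.5859375
Since 0.5859375 <= 1, Kraft's inequality IS satisfied.
A prefix code with these lengths CAN exist.

Kraft sum = 0.5859375. Satisfied.


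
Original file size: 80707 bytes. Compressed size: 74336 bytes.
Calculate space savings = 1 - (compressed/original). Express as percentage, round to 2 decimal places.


ratio = compressed/original = 74336/80707 = 0.92106
savings = 1 - ratio = 1 - 0.92106 = 0.07894
as a percentage: 0.07894 * 100 = 7.89%

Space savings = 1 - 74336/80707 = 7.89%


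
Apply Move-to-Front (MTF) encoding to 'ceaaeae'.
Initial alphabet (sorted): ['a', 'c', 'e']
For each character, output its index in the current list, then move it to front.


MTF encoding:
'c': index 1 in ['a', 'c', 'e'] -> ['c', 'a', 'e']
'e': index 2 in ['c', 'a', 'e'] -> ['e', 'c', 'a']
'a': index 2 in ['e', 'c', 'a'] -> ['a', 'e', 'c']
'a': index 0 in ['a', 'e', 'c'] -> ['a', 'e', 'c']
'e': index 1 in ['a', 'e', 'c'] -> ['e', 'a', 'c']
'a': index 1 in ['e', 'a', 'c'] -> ['a', 'e', 'c']
'e': index 1 in ['a', 'e', 'c'] -> ['e', 'a', 'c']


Output: [1, 2, 2, 0, 1, 1, 1]


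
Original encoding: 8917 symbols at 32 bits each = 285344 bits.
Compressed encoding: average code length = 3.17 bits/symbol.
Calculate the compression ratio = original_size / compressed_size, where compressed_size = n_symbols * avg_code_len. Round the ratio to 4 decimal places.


original_size = n_symbols * orig_bits = 8917 * 32 = 285344 bits
compressed_size = n_symbols * avg_code_len = 8917 * 3.17 = 28266.89 bits
ratio = original_size / compressed_size = 285344 / 28266.89 = 10.0946

Compression ratio = 10.0946


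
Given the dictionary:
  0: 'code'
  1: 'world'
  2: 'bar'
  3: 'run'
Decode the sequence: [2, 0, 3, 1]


Look up each index in the dictionary:
  2 -> 'bar'
  0 -> 'code'
  3 -> 'run'
  1 -> 'world'

Decoded: "bar code run world"


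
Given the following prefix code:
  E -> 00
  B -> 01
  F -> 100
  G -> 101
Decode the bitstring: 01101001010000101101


Decoding step by step:
Bits 01 -> B
Bits 101 -> G
Bits 00 -> E
Bits 101 -> G
Bits 00 -> E
Bits 00 -> E
Bits 101 -> G
Bits 101 -> G


Decoded message: BGEGEEGG


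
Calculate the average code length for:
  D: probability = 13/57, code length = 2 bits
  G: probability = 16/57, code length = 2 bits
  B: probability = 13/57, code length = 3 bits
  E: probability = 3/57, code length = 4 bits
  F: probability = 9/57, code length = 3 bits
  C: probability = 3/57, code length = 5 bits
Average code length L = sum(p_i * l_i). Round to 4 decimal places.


Weighted contributions p_i * l_i:
  D: (13/57) * 2 = 26/57
  G: (16/57) * 2 = 32/57
  B: (13/57) * 3 = 39/57
  E: (3/57) * 4 = 12/57
  F: (9/57) * 3 = 27/57
  C: (3/57) * 5 = 15/57
Sum = (26 + 32 + 39 + 12 + 27 + 15)/57 = 151/57

L = 151/57 = 2.6491 bits/symbol


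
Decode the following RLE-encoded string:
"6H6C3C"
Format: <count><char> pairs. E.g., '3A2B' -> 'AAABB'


Expanding each <count><char> pair:
  6H -> 'HHHHHH'
  6C -> 'CCCCCC'
  3C -> 'CCC'

Decoded = HHHHHHCCCCCCCCC


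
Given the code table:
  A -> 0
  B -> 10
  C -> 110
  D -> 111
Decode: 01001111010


Decoding:
0 -> A
10 -> B
0 -> A
111 -> D
10 -> B
10 -> B


Result: ABADBB


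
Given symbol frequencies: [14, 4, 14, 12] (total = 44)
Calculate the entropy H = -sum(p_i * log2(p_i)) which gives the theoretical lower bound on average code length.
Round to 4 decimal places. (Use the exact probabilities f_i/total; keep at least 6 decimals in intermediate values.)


Per-symbol terms -p_i * log2(p_i) with p_i = f_i/44:
  p = 14/44 = 0.318182: log2(p) = -1.652077, -p*log2(p) = 0.525661
  p = 4/44 = 0.090909: log2(p) = -3.459432, -p*log2(p) = 0.314494
  p = 14/44 = 0.318182: log2(p) = -1.652077, -p*log2(p) = 0.525661
  p = 12/44 = 0.272727: log2(p) = -1.874469, -p*log2(p) = 0.511219
H = 0.525661 + 0.314494 + 0.525661 + 0.511219 = 1.877035

H = 1.877 bits/symbol


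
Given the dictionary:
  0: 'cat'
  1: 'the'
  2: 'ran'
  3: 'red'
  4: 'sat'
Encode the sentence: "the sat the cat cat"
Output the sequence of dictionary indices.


Look up each word in the dictionary:
  'the' -> 1
  'sat' -> 4
  'the' -> 1
  'cat' -> 0
  'cat' -> 0

Encoded: [1, 4, 1, 0, 0]


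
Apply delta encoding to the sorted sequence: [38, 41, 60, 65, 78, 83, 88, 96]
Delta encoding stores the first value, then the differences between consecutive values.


First value: 38
Deltas:
  41 - 38 = 3
  60 - 41 = 19
  65 - 60 = 5
  78 - 65 = 13
  83 - 78 = 5
  88 - 83 = 5
  96 - 88 = 8


Delta encoded: [38, 3, 19, 5, 13, 5, 5, 8]


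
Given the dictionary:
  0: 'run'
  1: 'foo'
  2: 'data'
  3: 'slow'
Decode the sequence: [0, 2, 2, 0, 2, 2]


Look up each index in the dictionary:
  0 -> 'run'
  2 -> 'data'
  2 -> 'data'
  0 -> 'run'
  2 -> 'data'
  2 -> 'data'

Decoded: "run data data run data data"


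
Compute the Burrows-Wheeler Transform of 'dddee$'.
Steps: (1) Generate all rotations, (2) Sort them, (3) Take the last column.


Rotations (sorted):
  0: $dddee -> last char: e
  1: dddee$ -> last char: $
  2: ddee$d -> last char: d
  3: dee$dd -> last char: d
  4: e$ddde -> last char: e
  5: ee$ddd -> last char: d


BWT = e$dded


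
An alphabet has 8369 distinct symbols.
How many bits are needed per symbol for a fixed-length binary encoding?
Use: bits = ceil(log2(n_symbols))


log2(8369) = 13.0308
Bracket: 2^13 = 8192 < 8369 <= 2^14 = 16384
So ceil(log2(8369)) = 14

bits = ceil(log2(8369)) = ceil(13.0308) = 14 bits


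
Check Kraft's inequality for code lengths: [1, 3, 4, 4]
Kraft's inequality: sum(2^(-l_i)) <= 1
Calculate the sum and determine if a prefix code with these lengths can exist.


Sum = 2^(-1) + 2^(-3) + 2^(-4) + 2^(-4)
    = 0.5 + 0.125 + 0.0625 + 0.0625
    = 12/16 = 0.75
Since 0.75 <= 1, Kraft's inequality IS satisfied.
A prefix code with these lengths CAN exist.

Kraft sum = 0.75. Satisfied.


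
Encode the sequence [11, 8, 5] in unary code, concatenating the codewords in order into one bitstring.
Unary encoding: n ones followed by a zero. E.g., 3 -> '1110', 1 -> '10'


Encode each number as n ones followed by a terminating 0:
  11 -> 111111111110 (12 bits)
  8 -> 111111110 (9 bits)
  5 -> 111110 (6 bits)
Total length = 12 + 9 + 6 = 27 bits.

Unary([11, 8, 5]) = 111111111110111111110111110 (27 bits)


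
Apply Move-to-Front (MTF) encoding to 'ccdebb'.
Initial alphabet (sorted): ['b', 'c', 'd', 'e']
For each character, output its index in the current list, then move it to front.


MTF encoding:
'c': index 1 in ['b', 'c', 'd', 'e'] -> ['c', 'b', 'd', 'e']
'c': index 0 in ['c', 'b', 'd', 'e'] -> ['c', 'b', 'd', 'e']
'd': index 2 in ['c', 'b', 'd', 'e'] -> ['d', 'c', 'b', 'e']
'e': index 3 in ['d', 'c', 'b', 'e'] -> ['e', 'd', 'c', 'b']
'b': index 3 in ['e', 'd', 'c', 'b'] -> ['b', 'e', 'd', 'c']
'b': index 0 in ['b', 'e', 'd', 'c'] -> ['b', 'e', 'd', 'c']


Output: [1, 0, 2, 3, 3, 0]


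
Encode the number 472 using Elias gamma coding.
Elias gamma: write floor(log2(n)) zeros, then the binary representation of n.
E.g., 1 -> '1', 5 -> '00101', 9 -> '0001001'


num_bits = floor(log2(472)) + 1 = 9
leading_zeros = num_bits - 1 = 8
binary(472) = 111011000

Elias gamma(472) = '00000000' + '111011000' = 00000000111011000 (17 bits)


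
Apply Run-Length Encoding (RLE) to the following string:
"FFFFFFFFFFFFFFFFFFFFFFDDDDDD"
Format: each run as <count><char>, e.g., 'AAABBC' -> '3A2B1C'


Scanning runs left to right:
  i=0: run of 'F' x 22 -> '22F'
  i=22: run of 'D' x 6 -> '6D'

RLE = 22F6D


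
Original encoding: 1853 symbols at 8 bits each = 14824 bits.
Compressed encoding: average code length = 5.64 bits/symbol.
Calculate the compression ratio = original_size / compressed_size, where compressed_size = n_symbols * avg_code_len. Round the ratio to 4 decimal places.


original_size = n_symbols * orig_bits = 1853 * 8 = 14824 bits
compressed_size = n_symbols * avg_code_len = 1853 * 5.64 = 10450.92 bits
ratio = original_size / compressed_size = 14824 / 10450.92 = 1.4184

Compression ratio = 1.4184


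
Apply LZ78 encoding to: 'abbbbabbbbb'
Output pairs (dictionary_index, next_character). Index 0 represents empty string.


LZ78 encoding steps:
Dictionary: {0: ''}
Step 1: w='' (idx 0), next='a' -> output (0, 'a'), add 'a' as idx 1
Step 2: w='' (idx 0), next='b' -> output (0, 'b'), add 'b' as idx 2
Step 3: w='b' (idx 2), next='b' -> output (2, 'b'), add 'bb' as idx 3
Step 4: w='b' (idx 2), next='a' -> output (2, 'a'), add 'ba' as idx 4
Step 5: w='bb' (idx 3), next='b' -> output (3, 'b'), add 'bbb' as idx 5
Step 6: w='bb' (idx 3), end of input -> output (3, '')


Encoded: [(0, 'a'), (0, 'b'), (2, 'b'), (2, 'a'), (3, 'b'), (3, '')]


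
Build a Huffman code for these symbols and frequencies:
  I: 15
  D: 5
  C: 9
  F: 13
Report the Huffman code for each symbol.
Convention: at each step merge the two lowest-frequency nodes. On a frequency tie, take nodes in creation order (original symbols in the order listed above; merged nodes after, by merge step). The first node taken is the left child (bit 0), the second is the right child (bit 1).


Huffman tree construction:
Step 1: Merge D(5) + C(9) = 14
Step 2: Merge F(13) + (D+C)(14) = 27
Step 3: Merge I(15) + (F+(D+C))(27) = 42
Read each symbol's code off the tree from the root (left child = 0, right child = 1).

Codes:
  I: 0 (length 1)
  D: 110 (length 3)
  C: 111 (length 3)
  F: 10 (length 2)
Average code length: 83/42 = 1.9762 bits/symbol


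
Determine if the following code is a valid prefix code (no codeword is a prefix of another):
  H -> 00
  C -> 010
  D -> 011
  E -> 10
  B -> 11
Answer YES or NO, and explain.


Checking each pair (does one codeword prefix another?):
  H='00' vs C='010': no prefix
  H='00' vs D='011': no prefix
  H='00' vs E='10': no prefix
  H='00' vs B='11': no prefix
  C='010' vs H='00': no prefix
  C='010' vs D='011': no prefix
  C='010' vs E='10': no prefix
  C='010' vs B='11': no prefix
  D='011' vs H='00': no prefix
  D='011' vs C='010': no prefix
  D='011' vs E='10': no prefix
  D='011' vs B='11': no prefix
  E='10' vs H='00': no prefix
  E='10' vs C='010': no prefix
  E='10' vs D='011': no prefix
  E='10' vs B='11': no prefix
  B='11' vs H='00': no prefix
  B='11' vs C='010': no prefix
  B='11' vs D='011': no prefix
  B='11' vs E='10': no prefix
No violation found over all pairs.

YES -- this is a valid prefix code. No codeword is a prefix of any other codeword.


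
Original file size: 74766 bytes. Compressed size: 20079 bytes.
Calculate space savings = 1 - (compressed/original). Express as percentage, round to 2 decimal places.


ratio = compressed/original = 20079/74766 = 0.268558
savings = 1 - ratio = 1 - 0.268558 = 0.731442
as a percentage: 0.731442 * 100 = 73.14%

Space savings = 1 - 20079/74766 = 73.14%


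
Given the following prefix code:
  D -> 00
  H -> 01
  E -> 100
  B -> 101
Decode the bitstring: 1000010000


Decoding step by step:
Bits 100 -> E
Bits 00 -> D
Bits 100 -> E
Bits 00 -> D


Decoded message: EDED


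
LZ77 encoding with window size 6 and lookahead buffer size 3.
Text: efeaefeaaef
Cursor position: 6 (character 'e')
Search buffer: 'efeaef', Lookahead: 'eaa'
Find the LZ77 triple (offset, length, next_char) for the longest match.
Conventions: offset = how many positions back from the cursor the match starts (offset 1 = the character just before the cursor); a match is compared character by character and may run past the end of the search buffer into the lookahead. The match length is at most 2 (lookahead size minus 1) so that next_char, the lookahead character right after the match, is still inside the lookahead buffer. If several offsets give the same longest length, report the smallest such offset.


Try each offset into the search buffer:
  offset=1 (pos 5, char 'f'): match length 0
  offset=2 (pos 4, char 'e'): match length 1
  offset=3 (pos 3, char 'a'): match length 0
  offset=4 (pos 2, char 'e'): match length 2
  offset=5 (pos 1, char 'f'): match length 0
  offset=6 (pos 0, char 'e'): match length 1
Longest match has length 2 at offset 4.
next_char = character at position 6 + 2 = 8 -> 'a'

Best match: offset=4, length=2 (matching 'ea' starting at position 2)
LZ77 triple: (4, 2, 'a')


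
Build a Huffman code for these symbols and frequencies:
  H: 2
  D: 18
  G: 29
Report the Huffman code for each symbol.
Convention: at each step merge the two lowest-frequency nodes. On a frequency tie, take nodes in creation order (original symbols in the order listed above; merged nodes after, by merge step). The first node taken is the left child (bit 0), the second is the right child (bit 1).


Huffman tree construction:
Step 1: Merge H(2) + D(18) = 20
Step 2: Merge (H+D)(20) + G(29) = 49
Read each symbol's code off the tree from the root (left child = 0, right child = 1).

Codes:
  H: 00 (length 2)
  D: 01 (length 2)
  G: 1 (length 1)
Average code length: 69/49 = 1.4082 bits/symbol


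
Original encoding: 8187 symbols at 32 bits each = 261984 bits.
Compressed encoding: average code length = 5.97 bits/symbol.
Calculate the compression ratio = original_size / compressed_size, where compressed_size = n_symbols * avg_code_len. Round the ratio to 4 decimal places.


original_size = n_symbols * orig_bits = 8187 * 32 = 261984 bits
compressed_size = n_symbols * avg_code_len = 8187 * 5.97 = 48876.39 bits
ratio = original_size / compressed_size = 261984 / 48876.39 = 5.3601

Compression ratio = 5.3601


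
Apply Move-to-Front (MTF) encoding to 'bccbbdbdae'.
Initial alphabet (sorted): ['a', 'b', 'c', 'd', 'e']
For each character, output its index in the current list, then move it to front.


MTF encoding:
'b': index 1 in ['a', 'b', 'c', 'd', 'e'] -> ['b', 'a', 'c', 'd', 'e']
'c': index 2 in ['b', 'a', 'c', 'd', 'e'] -> ['c', 'b', 'a', 'd', 'e']
'c': index 0 in ['c', 'b', 'a', 'd', 'e'] -> ['c', 'b', 'a', 'd', 'e']
'b': index 1 in ['c', 'b', 'a', 'd', 'e'] -> ['b', 'c', 'a', 'd', 'e']
'b': index 0 in ['b', 'c', 'a', 'd', 'e'] -> ['b', 'c', 'a', 'd', 'e']
'd': index 3 in ['b', 'c', 'a', 'd', 'e'] -> ['d', 'b', 'c', 'a', 'e']
'b': index 1 in ['d', 'b', 'c', 'a', 'e'] -> ['b', 'd', 'c', 'a', 'e']
'd': index 1 in ['b', 'd', 'c', 'a', 'e'] -> ['d', 'b', 'c', 'a', 'e']
'a': index 3 in ['d', 'b', 'c', 'a', 'e'] -> ['a', 'd', 'b', 'c', 'e']
'e': index 4 in ['a', 'd', 'b', 'c', 'e'] -> ['e', 'a', 'd', 'b', 'c']


Output: [1, 2, 0, 1, 0, 3, 1, 1, 3, 4]


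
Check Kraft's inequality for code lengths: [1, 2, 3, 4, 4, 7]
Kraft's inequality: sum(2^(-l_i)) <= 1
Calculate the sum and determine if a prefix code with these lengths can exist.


Sum = 2^(-1) + 2^(-2) + 2^(-3) + 2^(-4) + 2^(-4) + 2^(-7)
    = 0.5 + 0.25 + 0.125 + 0.0625 + 0.0625 + 0.0078125
    = 129/128 = 1.0078125
Since 1.0078125 > 1, Kraft's inequality is NOT satisfied.
A prefix code with these lengths CANNOT exist.

Kraft sum = 1.0078125. Not satisfied.


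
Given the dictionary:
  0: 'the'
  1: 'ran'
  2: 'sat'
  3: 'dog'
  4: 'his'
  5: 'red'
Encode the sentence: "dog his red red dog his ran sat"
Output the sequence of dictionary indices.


Look up each word in the dictionary:
  'dog' -> 3
  'his' -> 4
  'red' -> 5
  'red' -> 5
  'dog' -> 3
  'his' -> 4
  'ran' -> 1
  'sat' -> 2

Encoded: [3, 4, 5, 5, 3, 4, 1, 2]


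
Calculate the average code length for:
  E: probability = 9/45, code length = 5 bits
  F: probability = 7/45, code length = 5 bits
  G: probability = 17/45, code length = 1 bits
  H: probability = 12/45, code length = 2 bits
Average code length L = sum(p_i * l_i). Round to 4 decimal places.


Weighted contributions p_i * l_i:
  E: (9/45) * 5 = 45/45
  F: (7/45) * 5 = 35/45
  G: (17/45) * 1 = 17/45
  H: (12/45) * 2 = 24/45
Sum = (45 + 35 + 17 + 24)/45 = 121/45

L = 121/45 = 2.6889 bits/symbol


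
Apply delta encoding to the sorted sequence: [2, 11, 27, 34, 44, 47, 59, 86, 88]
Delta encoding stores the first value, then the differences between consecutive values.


First value: 2
Deltas:
  11 - 2 = 9
  27 - 11 = 16
  34 - 27 = 7
  44 - 34 = 10
  47 - 44 = 3
  59 - 47 = 12
  86 - 59 = 27
  88 - 86 = 2


Delta encoded: [2, 9, 16, 7, 10, 3, 12, 27, 2]


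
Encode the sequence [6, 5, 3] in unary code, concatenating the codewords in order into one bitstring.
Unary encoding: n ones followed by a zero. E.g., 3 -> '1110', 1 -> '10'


Encode each number as n ones followed by a terminating 0:
  6 -> 1111110 (7 bits)
  5 -> 111110 (6 bits)
  3 -> 1110 (4 bits)
Total length = 7 + 6 + 4 = 17 bits.

Unary([6, 5, 3]) = 11111101111101110 (17 bits)


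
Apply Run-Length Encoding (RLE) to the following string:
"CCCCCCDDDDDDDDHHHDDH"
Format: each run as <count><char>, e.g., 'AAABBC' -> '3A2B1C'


Scanning runs left to right:
  i=0: run of 'C' x 6 -> '6C'
  i=6: run of 'D' x 8 -> '8D'
  i=14: run of 'H' x 3 -> '3H'
  i=17: run of 'D' x 2 -> '2D'
  i=19: run of 'H' x 1 -> '1H'

RLE = 6C8D3H2D1H


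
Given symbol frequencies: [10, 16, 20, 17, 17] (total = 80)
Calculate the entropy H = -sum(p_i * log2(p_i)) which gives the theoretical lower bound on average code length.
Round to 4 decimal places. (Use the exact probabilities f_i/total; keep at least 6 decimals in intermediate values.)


Per-symbol terms -p_i * log2(p_i) with p_i = f_i/80:
  p = 10/80 = 0.125000: log2(p) = -3.000000, -p*log2(p) = 0.375000
  p = 16/80 = 0.200000: log2(p) = -2.321928, -p*log2(p) = 0.464386
  p = 20/80 = 0.250000: log2(p) = -2.000000, -p*log2(p) = 0.500000
  p = 17/80 = 0.212500: log2(p) = -2.234465, -p*log2(p) = 0.474824
  p = 17/80 = 0.212500: log2(p) = -2.234465, -p*log2(p) = 0.474824
H = 0.375000 + 0.464386 + 0.500000 + 0.474824 + 0.474824 = 2.289034

H = 2.289 bits/symbol


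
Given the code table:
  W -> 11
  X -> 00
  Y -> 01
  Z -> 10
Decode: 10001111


Decoding:
10 -> Z
00 -> X
11 -> W
11 -> W


Result: ZXWW


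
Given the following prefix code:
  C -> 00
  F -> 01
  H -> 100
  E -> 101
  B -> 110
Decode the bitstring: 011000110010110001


Decoding step by step:
Bits 01 -> F
Bits 100 -> H
Bits 01 -> F
Bits 100 -> H
Bits 101 -> E
Bits 100 -> H
Bits 01 -> F


Decoded message: FHFHEHF


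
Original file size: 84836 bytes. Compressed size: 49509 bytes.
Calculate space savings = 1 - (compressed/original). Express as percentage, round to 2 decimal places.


ratio = compressed/original = 49509/84836 = 0.583585
savings = 1 - ratio = 1 - 0.583585 = 0.416415
as a percentage: 0.416415 * 100 = 41.64%

Space savings = 1 - 49509/84836 = 41.64%


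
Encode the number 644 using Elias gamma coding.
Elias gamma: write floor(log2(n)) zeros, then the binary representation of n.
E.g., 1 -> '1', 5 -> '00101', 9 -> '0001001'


num_bits = floor(log2(644)) + 1 = 10
leading_zeros = num_bits - 1 = 9
binary(644) = 1010000100

Elias gamma(644) = '000000000' + '1010000100' = 0000000001010000100 (19 bits)


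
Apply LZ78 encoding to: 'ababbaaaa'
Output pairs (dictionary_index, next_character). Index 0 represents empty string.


LZ78 encoding steps:
Dictionary: {0: ''}
Step 1: w='' (idx 0), next='a' -> output (0, 'a'), add 'a' as idx 1
Step 2: w='' (idx 0), next='b' -> output (0, 'b'), add 'b' as idx 2
Step 3: w='a' (idx 1), next='b' -> output (1, 'b'), add 'ab' as idx 3
Step 4: w='b' (idx 2), next='a' -> output (2, 'a'), add 'ba' as idx 4
Step 5: w='a' (idx 1), next='a' -> output (1, 'a'), add 'aa' as idx 5
Step 6: w='a' (idx 1), end of input -> output (1, '')


Encoded: [(0, 'a'), (0, 'b'), (1, 'b'), (2, 'a'), (1, 'a'), (1, '')]


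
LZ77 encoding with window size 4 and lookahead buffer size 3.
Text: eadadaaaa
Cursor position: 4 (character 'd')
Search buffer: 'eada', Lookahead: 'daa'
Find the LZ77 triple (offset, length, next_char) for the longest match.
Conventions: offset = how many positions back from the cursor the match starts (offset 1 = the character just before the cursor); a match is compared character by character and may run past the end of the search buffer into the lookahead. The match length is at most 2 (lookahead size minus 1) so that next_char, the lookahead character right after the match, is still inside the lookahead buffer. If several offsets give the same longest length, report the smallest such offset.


Try each offset into the search buffer:
  offset=1 (pos 3, char 'a'): match length 0
  offset=2 (pos 2, char 'd'): match length 2
  offset=3 (pos 1, char 'a'): match length 0
  offset=4 (pos 0, char 'e'): match length 0
Longest match has length 2 at offset 2.
next_char = character at position 4 + 2 = 6 -> 'a'

Best match: offset=2, length=2 (matching 'da' starting at position 2)
LZ77 triple: (2, 2, 'a')


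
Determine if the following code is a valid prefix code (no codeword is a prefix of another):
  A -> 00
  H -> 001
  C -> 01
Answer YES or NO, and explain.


Checking each pair (does one codeword prefix another?):
  A='00' vs H='001': prefix -- VIOLATION

NO -- this is NOT a valid prefix code. A (00) is a prefix of H (001).


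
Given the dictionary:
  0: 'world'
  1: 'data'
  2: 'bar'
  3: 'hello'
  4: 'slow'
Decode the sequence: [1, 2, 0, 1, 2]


Look up each index in the dictionary:
  1 -> 'data'
  2 -> 'bar'
  0 -> 'world'
  1 -> 'data'
  2 -> 'bar'

Decoded: "data bar world data bar"


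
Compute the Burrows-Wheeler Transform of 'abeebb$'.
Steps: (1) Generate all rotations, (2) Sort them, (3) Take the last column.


Rotations (sorted):
  0: $abeebb -> last char: b
  1: abeebb$ -> last char: $
  2: b$abeeb -> last char: b
  3: bb$abee -> last char: e
  4: beebb$a -> last char: a
  5: ebb$abe -> last char: e
  6: eebb$ab -> last char: b


BWT = b$beaeb


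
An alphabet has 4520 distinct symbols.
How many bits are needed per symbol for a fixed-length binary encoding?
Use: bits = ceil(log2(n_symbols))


log2(4520) = 12.1421
Bracket: 2^12 = 4096 < 4520 <= 2^13 = 8192
So ceil(log2(4520)) = 13

bits = ceil(log2(4520)) = ceil(12.1421) = 13 bits


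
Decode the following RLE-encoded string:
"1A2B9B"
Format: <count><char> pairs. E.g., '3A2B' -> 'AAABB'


Expanding each <count><char> pair:
  1A -> 'A'
  2B -> 'BB'
  9B -> 'BBBBBBBBB'

Decoded = ABBBBBBBBBBB


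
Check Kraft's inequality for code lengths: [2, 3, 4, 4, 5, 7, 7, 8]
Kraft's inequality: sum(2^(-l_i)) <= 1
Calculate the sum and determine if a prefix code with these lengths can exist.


Sum = 2^(-2) + 2^(-3) + 2^(-4) + 2^(-4) + 2^(-5) + 2^(-7) + 2^(-7) + 2^(-8)
    = 0.25 + 0.125 + 0.0625 + 0.0625 + 0.03125 + 0.0078125 + 0.0078125 + 0.00390625
    = 141/256 = 0.55078125
Since 0.55078125 <= 1, Kraft's inequality IS satisfied.
A prefix code with these lengths CAN exist.

Kraft sum = 0.55078125. Satisfied.


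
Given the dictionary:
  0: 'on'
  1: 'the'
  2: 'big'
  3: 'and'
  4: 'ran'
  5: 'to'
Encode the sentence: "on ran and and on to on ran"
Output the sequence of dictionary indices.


Look up each word in the dictionary:
  'on' -> 0
  'ran' -> 4
  'and' -> 3
  'and' -> 3
  'on' -> 0
  'to' -> 5
  'on' -> 0
  'ran' -> 4

Encoded: [0, 4, 3, 3, 0, 5, 0, 4]


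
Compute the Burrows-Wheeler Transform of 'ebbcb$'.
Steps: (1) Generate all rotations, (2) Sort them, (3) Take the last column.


Rotations (sorted):
  0: $ebbcb -> last char: b
  1: b$ebbc -> last char: c
  2: bbcb$e -> last char: e
  3: bcb$eb -> last char: b
  4: cb$ebb -> last char: b
  5: ebbcb$ -> last char: $


BWT = bcebb$


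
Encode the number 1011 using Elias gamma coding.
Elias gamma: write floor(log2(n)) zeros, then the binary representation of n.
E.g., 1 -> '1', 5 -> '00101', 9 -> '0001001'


num_bits = floor(log2(1011)) + 1 = 10
leading_zeros = num_bits - 1 = 9
binary(1011) = 1111110011

Elias gamma(1011) = '000000000' + '1111110011' = 0000000001111110011 (19 bits)


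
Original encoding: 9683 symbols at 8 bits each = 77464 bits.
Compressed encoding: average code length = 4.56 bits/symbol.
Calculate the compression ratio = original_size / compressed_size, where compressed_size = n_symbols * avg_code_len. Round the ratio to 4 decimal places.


original_size = n_symbols * orig_bits = 9683 * 8 = 77464 bits
compressed_size = n_symbols * avg_code_len = 9683 * 4.56 = 44154.48 bits
ratio = original_size / compressed_size = 77464 / 44154.48 = 1.7544

Compression ratio = 1.7544


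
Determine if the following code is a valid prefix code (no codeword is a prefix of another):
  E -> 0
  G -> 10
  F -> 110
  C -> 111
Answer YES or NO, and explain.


Checking each pair (does one codeword prefix another?):
  E='0' vs G='10': no prefix
  E='0' vs F='110': no prefix
  E='0' vs C='111': no prefix
  G='10' vs E='0': no prefix
  G='10' vs F='110': no prefix
  G='10' vs C='111': no prefix
  F='110' vs E='0': no prefix
  F='110' vs G='10': no prefix
  F='110' vs C='111': no prefix
  C='111' vs E='0': no prefix
  C='111' vs G='10': no prefix
  C='111' vs F='110': no prefix
No violation found over all pairs.

YES -- this is a valid prefix code. No codeword is a prefix of any other codeword.


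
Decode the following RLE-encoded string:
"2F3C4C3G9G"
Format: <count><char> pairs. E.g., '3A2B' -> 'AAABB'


Expanding each <count><char> pair:
  2F -> 'FF'
  3C -> 'CCC'
  4C -> 'CCCC'
  3G -> 'GGG'
  9G -> 'GGGGGGGGG'

Decoded = FFCCCCCCCGGGGGGGGGGGG


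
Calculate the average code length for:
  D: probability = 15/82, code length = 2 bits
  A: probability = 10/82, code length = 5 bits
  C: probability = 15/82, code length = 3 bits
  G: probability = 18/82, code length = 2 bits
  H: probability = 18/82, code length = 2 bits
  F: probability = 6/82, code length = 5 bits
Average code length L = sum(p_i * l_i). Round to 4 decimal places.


Weighted contributions p_i * l_i:
  D: (15/82) * 2 = 30/82
  A: (10/82) * 5 = 50/82
  C: (15/82) * 3 = 45/82
  G: (18/82) * 2 = 36/82
  H: (18/82) * 2 = 36/82
  F: (6/82) * 5 = 30/82
Sum = (30 + 50 + 45 + 36 + 36 + 30)/82 = 227/82

L = 227/82 = 2.7683 bits/symbol


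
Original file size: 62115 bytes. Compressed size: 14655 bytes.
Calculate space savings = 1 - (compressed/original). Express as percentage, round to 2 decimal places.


ratio = compressed/original = 14655/62115 = 0.235933
savings = 1 - ratio = 1 - 0.235933 = 0.764067
as a percentage: 0.764067 * 100 = 76.41%

Space savings = 1 - 14655/62115 = 76.41%


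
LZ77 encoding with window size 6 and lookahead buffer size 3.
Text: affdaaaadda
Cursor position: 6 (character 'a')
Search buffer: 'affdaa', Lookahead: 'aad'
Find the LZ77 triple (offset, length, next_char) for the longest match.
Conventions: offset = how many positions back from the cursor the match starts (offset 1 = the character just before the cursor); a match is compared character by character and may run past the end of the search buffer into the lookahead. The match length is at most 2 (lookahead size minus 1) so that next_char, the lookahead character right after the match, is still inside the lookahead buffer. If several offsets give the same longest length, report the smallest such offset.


Try each offset into the search buffer:
  offset=1 (pos 5, char 'a'): match length 2
  offset=2 (pos 4, char 'a'): match length 2
  offset=3 (pos 3, char 'd'): match length 0
  offset=4 (pos 2, char 'f'): match length 0
  offset=5 (pos 1, char 'f'): match length 0
  offset=6 (pos 0, char 'a'): match length 1
Longest match has length 2, found at offsets 1, 2; take the smallest, offset 1.
next_char = character at position 6 + 2 = 8 -> 'd'

Best match: offset=1, length=2 (matching 'aa' starting at position 5)
LZ77 triple: (1, 2, 'd')


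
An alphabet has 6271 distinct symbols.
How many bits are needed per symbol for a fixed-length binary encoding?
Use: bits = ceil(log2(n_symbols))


log2(6271) = 12.6145
Bracket: 2^12 = 4096 < 6271 <= 2^13 = 8192
So ceil(log2(6271)) = 13

bits = ceil(log2(6271)) = ceil(12.6145) = 13 bits


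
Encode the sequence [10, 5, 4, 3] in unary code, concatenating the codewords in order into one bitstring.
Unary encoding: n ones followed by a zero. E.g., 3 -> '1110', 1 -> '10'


Encode each number as n ones followed by a terminating 0:
  10 -> 11111111110 (11 bits)
  5 -> 111110 (6 bits)
  4 -> 11110 (5 bits)
  3 -> 1110 (4 bits)
Total length = 11 + 6 + 5 + 4 = 26 bits.

Unary([10, 5, 4, 3]) = 11111111110111110111101110 (26 bits)


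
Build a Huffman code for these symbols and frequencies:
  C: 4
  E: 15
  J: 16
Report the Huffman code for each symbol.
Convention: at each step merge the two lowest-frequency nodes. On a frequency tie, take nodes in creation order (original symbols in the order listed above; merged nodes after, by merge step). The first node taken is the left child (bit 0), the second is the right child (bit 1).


Huffman tree construction:
Step 1: Merge C(4) + E(15) = 19
Step 2: Merge J(16) + (C+E)(19) = 35
Read each symbol's code off the tree from the root (left child = 0, right child = 1).

Codes:
  C: 10 (length 2)
  E: 11 (length 2)
  J: 0 (length 1)
Average code length: 54/35 = 1.5429 bits/symbol


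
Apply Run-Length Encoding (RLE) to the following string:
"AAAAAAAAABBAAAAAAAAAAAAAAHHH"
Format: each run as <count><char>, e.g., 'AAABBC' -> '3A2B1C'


Scanning runs left to right:
  i=0: run of 'A' x 9 -> '9A'
  i=9: run of 'B' x 2 -> '2B'
  i=11: run of 'A' x 14 -> '14A'
  i=25: run of 'H' x 3 -> '3H'

RLE = 9A2B14A3H


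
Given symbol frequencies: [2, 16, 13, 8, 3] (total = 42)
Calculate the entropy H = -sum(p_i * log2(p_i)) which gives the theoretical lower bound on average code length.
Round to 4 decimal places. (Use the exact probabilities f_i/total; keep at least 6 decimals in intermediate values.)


Per-symbol terms -p_i * log2(p_i) with p_i = f_i/42:
  p = 2/42 = 0.047619: log2(p) = -4.392317, -p*log2(p) = 0.209158
  p = 16/42 = 0.380952: log2(p) = -1.392317, -p*log2(p) = 0.530407
  p = 13/42 = 0.309524: log2(p) = -1.691878, -p*log2(p) = 0.523676
  p = 8/42 = 0.190476: log2(p) = -2.392317, -p*log2(p) = 0.455680
  p = 3/42 = 0.071429: log2(p) = -3.807355, -p*log2(p) = 0.271954
H = 0.209158 + 0.530407 + 0.523676 + 0.455680 + 0.271954 = 1.990875

H = 1.9909 bits/symbol


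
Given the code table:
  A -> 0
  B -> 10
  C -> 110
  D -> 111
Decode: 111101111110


Decoding:
111 -> D
10 -> B
111 -> D
111 -> D
0 -> A


Result: DBDDA


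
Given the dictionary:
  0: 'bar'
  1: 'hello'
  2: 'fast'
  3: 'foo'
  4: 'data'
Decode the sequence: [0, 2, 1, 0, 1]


Look up each index in the dictionary:
  0 -> 'bar'
  2 -> 'fast'
  1 -> 'hello'
  0 -> 'bar'
  1 -> 'hello'

Decoded: "bar fast hello bar hello"


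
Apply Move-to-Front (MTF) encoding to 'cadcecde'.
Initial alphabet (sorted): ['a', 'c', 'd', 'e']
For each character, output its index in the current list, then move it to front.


MTF encoding:
'c': index 1 in ['a', 'c', 'd', 'e'] -> ['c', 'a', 'd', 'e']
'a': index 1 in ['c', 'a', 'd', 'e'] -> ['a', 'c', 'd', 'e']
'd': index 2 in ['a', 'c', 'd', 'e'] -> ['d', 'a', 'c', 'e']
'c': index 2 in ['d', 'a', 'c', 'e'] -> ['c', 'd', 'a', 'e']
'e': index 3 in ['c', 'd', 'a', 'e'] -> ['e', 'c', 'd', 'a']
'c': index 1 in ['e', 'c', 'd', 'a'] -> ['c', 'e', 'd', 'a']
'd': index 2 in ['c', 'e', 'd', 'a'] -> ['d', 'c', 'e', 'a']
'e': index 2 in ['d', 'c', 'e', 'a'] -> ['e', 'd', 'c', 'a']


Output: [1, 1, 2, 2, 3, 1, 2, 2]


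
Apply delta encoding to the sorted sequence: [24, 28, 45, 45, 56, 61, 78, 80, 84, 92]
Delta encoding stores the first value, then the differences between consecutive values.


First value: 24
Deltas:
  28 - 24 = 4
  45 - 28 = 17
  45 - 45 = 0
  56 - 45 = 11
  61 - 56 = 5
  78 - 61 = 17
  80 - 78 = 2
  84 - 80 = 4
  92 - 84 = 8


Delta encoded: [24, 4, 17, 0, 11, 5, 17, 2, 4, 8]
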